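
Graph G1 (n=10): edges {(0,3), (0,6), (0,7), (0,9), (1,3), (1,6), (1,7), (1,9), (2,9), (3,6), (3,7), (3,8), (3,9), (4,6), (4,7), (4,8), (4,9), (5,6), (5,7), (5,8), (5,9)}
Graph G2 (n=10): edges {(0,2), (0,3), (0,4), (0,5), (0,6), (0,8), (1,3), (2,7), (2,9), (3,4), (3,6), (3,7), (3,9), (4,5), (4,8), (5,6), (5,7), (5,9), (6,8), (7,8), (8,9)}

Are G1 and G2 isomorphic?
Yes, isomorphic

The graphs are isomorphic.
One valid mapping φ: V(G1) → V(G2): 0→4, 1→6, 2→1, 3→0, 4→7, 5→9, 6→5, 7→8, 8→2, 9→3

Verify φ preserves adjacency — for each edge of G1, its image is an edge of G2:
  (0,3) → (φ(0),φ(3)) = (0,4) ∈ E(G2) ✓
  (0,6) → (φ(0),φ(6)) = (4,5) ∈ E(G2) ✓
  (0,7) → (φ(0),φ(7)) = (4,8) ∈ E(G2) ✓
  (0,9) → (φ(0),φ(9)) = (3,4) ∈ E(G2) ✓
  (1,3) → (φ(1),φ(3)) = (0,6) ∈ E(G2) ✓
  (1,6) → (φ(1),φ(6)) = (5,6) ∈ E(G2) ✓
  (1,7) → (φ(1),φ(7)) = (6,8) ∈ E(G2) ✓
  (1,9) → (φ(1),φ(9)) = (3,6) ∈ E(G2) ✓
  (2,9) → (φ(2),φ(9)) = (1,3) ∈ E(G2) ✓
  (3,6) → (φ(3),φ(6)) = (0,5) ∈ E(G2) ✓
  (3,7) → (φ(3),φ(7)) = (0,8) ∈ E(G2) ✓
  (3,8) → (φ(3),φ(8)) = (0,2) ∈ E(G2) ✓
  (3,9) → (φ(3),φ(9)) = (0,3) ∈ E(G2) ✓
  (4,6) → (φ(4),φ(6)) = (5,7) ∈ E(G2) ✓
  (4,7) → (φ(4),φ(7)) = (7,8) ∈ E(G2) ✓
  (4,8) → (φ(4),φ(8)) = (2,7) ∈ E(G2) ✓
  (4,9) → (φ(4),φ(9)) = (3,7) ∈ E(G2) ✓
  (5,6) → (φ(5),φ(6)) = (5,9) ∈ E(G2) ✓
  (5,7) → (φ(5),φ(7)) = (8,9) ∈ E(G2) ✓
  (5,8) → (φ(5),φ(8)) = (2,9) ∈ E(G2) ✓
  (5,9) → (φ(5),φ(9)) = (3,9) ∈ E(G2) ✓
All 21 edges of G1 map to edges of G2, and |E(G1)| = |E(G2)| = 21, so φ is a bijection on edges as well as vertices. Hence G1 ≅ G2.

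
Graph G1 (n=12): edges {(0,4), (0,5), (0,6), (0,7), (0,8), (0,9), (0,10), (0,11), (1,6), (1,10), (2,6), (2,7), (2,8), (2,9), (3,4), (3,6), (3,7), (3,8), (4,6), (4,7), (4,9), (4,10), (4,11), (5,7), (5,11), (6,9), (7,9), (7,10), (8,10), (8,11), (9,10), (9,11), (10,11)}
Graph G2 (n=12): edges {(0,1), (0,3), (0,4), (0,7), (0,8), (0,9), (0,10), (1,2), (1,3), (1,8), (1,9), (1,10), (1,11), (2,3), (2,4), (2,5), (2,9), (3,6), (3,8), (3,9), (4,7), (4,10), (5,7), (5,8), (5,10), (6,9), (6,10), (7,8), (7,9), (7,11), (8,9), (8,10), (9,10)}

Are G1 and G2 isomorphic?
Yes, isomorphic

The graphs are isomorphic.
One valid mapping φ: V(G1) → V(G2): 0→9, 1→11, 2→5, 3→4, 4→0, 5→6, 6→7, 7→10, 8→2, 9→8, 10→1, 11→3

Verify φ preserves adjacency — for each edge of G1, its image is an edge of G2:
  (0,4) → (φ(0),φ(4)) = (0,9) ∈ E(G2) ✓
  (0,5) → (φ(0),φ(5)) = (6,9) ∈ E(G2) ✓
  (0,6) → (φ(0),φ(6)) = (7,9) ∈ E(G2) ✓
  (0,7) → (φ(0),φ(7)) = (9,10) ∈ E(G2) ✓
  (0,8) → (φ(0),φ(8)) = (2,9) ∈ E(G2) ✓
  (0,9) → (φ(0),φ(9)) = (8,9) ∈ E(G2) ✓
  (0,10) → (φ(0),φ(10)) = (1,9) ∈ E(G2) ✓
  (0,11) → (φ(0),φ(11)) = (3,9) ∈ E(G2) ✓
  (1,6) → (φ(1),φ(6)) = (7,11) ∈ E(G2) ✓
  (1,10) → (φ(1),φ(10)) = (1,11) ∈ E(G2) ✓
  (2,6) → (φ(2),φ(6)) = (5,7) ∈ E(G2) ✓
  (2,7) → (φ(2),φ(7)) = (5,10) ∈ E(G2) ✓
  (2,8) → (φ(2),φ(8)) = (2,5) ∈ E(G2) ✓
  (2,9) → (φ(2),φ(9)) = (5,8) ∈ E(G2) ✓
  (3,4) → (φ(3),φ(4)) = (0,4) ∈ E(G2) ✓
  (3,6) → (φ(3),φ(6)) = (4,7) ∈ E(G2) ✓
  (3,7) → (φ(3),φ(7)) = (4,10) ∈ E(G2) ✓
  (3,8) → (φ(3),φ(8)) = (2,4) ∈ E(G2) ✓
  (4,6) → (φ(4),φ(6)) = (0,7) ∈ E(G2) ✓
  (4,7) → (φ(4),φ(7)) = (0,10) ∈ E(G2) ✓
  (4,9) → (φ(4),φ(9)) = (0,8) ∈ E(G2) ✓
  (4,10) → (φ(4),φ(10)) = (0,1) ∈ E(G2) ✓
  (4,11) → (φ(4),φ(11)) = (0,3) ∈ E(G2) ✓
  (5,7) → (φ(5),φ(7)) = (6,10) ∈ E(G2) ✓
  (5,11) → (φ(5),φ(11)) = (3,6) ∈ E(G2) ✓
  (6,9) → (φ(6),φ(9)) = (7,8) ∈ E(G2) ✓
  (7,9) → (φ(7),φ(9)) = (8,10) ∈ E(G2) ✓
  (7,10) → (φ(7),φ(10)) = (1,10) ∈ E(G2) ✓
  (8,10) → (φ(8),φ(10)) = (1,2) ∈ E(G2) ✓
  (8,11) → (φ(8),φ(11)) = (2,3) ∈ E(G2) ✓
  (9,10) → (φ(9),φ(10)) = (1,8) ∈ E(G2) ✓
  (9,11) → (φ(9),φ(11)) = (3,8) ∈ E(G2) ✓
  (10,11) → (φ(10),φ(11)) = (1,3) ∈ E(G2) ✓
All 33 edges of G1 map to edges of G2, and |E(G1)| = |E(G2)| = 33, so φ is a bijection on edges as well as vertices. Hence G1 ≅ G2.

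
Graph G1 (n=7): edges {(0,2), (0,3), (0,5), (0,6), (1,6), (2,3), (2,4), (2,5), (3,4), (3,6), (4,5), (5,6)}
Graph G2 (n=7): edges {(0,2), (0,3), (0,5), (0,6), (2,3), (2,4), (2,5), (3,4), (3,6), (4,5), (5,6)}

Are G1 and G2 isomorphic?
No, not isomorphic

The graphs are NOT isomorphic.

Counting edges: G1 has 12 edge(s); G2 has 11 edge(s).
Edge count is an isomorphism invariant (a bijection on vertices induces a bijection on edges), so differing edge counts rule out isomorphism.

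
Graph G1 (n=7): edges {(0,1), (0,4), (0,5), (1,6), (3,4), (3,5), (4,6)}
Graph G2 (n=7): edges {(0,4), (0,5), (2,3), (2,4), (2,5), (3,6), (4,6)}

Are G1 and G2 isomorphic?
Yes, isomorphic

The graphs are isomorphic.
One valid mapping φ: V(G1) → V(G2): 0→2, 1→5, 2→1, 3→6, 4→4, 5→3, 6→0

Verify φ preserves adjacency — for each edge of G1, its image is an edge of G2:
  (0,1) → (φ(0),φ(1)) = (2,5) ∈ E(G2) ✓
  (0,4) → (φ(0),φ(4)) = (2,4) ∈ E(G2) ✓
  (0,5) → (φ(0),φ(5)) = (2,3) ∈ E(G2) ✓
  (1,6) → (φ(1),φ(6)) = (0,5) ∈ E(G2) ✓
  (3,4) → (φ(3),φ(4)) = (4,6) ∈ E(G2) ✓
  (3,5) → (φ(3),φ(5)) = (3,6) ∈ E(G2) ✓
  (4,6) → (φ(4),φ(6)) = (0,4) ∈ E(G2) ✓
All 7 edges of G1 map to edges of G2, and |E(G1)| = |E(G2)| = 7, so φ is a bijection on edges as well as vertices. Hence G1 ≅ G2.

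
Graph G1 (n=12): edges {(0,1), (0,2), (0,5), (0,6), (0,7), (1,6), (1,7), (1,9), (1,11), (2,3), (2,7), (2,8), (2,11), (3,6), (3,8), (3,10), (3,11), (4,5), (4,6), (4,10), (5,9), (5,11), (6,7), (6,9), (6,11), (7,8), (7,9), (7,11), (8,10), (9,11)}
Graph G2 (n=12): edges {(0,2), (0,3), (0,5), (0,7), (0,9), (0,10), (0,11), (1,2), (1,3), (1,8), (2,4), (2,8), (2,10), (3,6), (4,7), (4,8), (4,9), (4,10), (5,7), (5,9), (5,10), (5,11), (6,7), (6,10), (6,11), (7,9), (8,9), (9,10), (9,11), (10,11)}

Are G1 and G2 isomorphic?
Yes, isomorphic

The graphs are isomorphic.
One valid mapping φ: V(G1) → V(G2): 0→7, 1→5, 2→4, 3→2, 4→3, 5→6, 6→0, 7→9, 8→8, 9→11, 10→1, 11→10

Verify φ preserves adjacency — for each edge of G1, its image is an edge of G2:
  (0,1) → (φ(0),φ(1)) = (5,7) ∈ E(G2) ✓
  (0,2) → (φ(0),φ(2)) = (4,7) ∈ E(G2) ✓
  (0,5) → (φ(0),φ(5)) = (6,7) ∈ E(G2) ✓
  (0,6) → (φ(0),φ(6)) = (0,7) ∈ E(G2) ✓
  (0,7) → (φ(0),φ(7)) = (7,9) ∈ E(G2) ✓
  (1,6) → (φ(1),φ(6)) = (0,5) ∈ E(G2) ✓
  (1,7) → (φ(1),φ(7)) = (5,9) ∈ E(G2) ✓
  (1,9) → (φ(1),φ(9)) = (5,11) ∈ E(G2) ✓
  (1,11) → (φ(1),φ(11)) = (5,10) ∈ E(G2) ✓
  (2,3) → (φ(2),φ(3)) = (2,4) ∈ E(G2) ✓
  (2,7) → (φ(2),φ(7)) = (4,9) ∈ E(G2) ✓
  (2,8) → (φ(2),φ(8)) = (4,8) ∈ E(G2) ✓
  (2,11) → (φ(2),φ(11)) = (4,10) ∈ E(G2) ✓
  (3,6) → (φ(3),φ(6)) = (0,2) ∈ E(G2) ✓
  (3,8) → (φ(3),φ(8)) = (2,8) ∈ E(G2) ✓
  (3,10) → (φ(3),φ(10)) = (1,2) ∈ E(G2) ✓
  (3,11) → (φ(3),φ(11)) = (2,10) ∈ E(G2) ✓
  (4,5) → (φ(4),φ(5)) = (3,6) ∈ E(G2) ✓
  (4,6) → (φ(4),φ(6)) = (0,3) ∈ E(G2) ✓
  (4,10) → (φ(4),φ(10)) = (1,3) ∈ E(G2) ✓
  (5,9) → (φ(5),φ(9)) = (6,11) ∈ E(G2) ✓
  (5,11) → (φ(5),φ(11)) = (6,10) ∈ E(G2) ✓
  (6,7) → (φ(6),φ(7)) = (0,9) ∈ E(G2) ✓
  (6,9) → (φ(6),φ(9)) = (0,11) ∈ E(G2) ✓
  (6,11) → (φ(6),φ(11)) = (0,10) ∈ E(G2) ✓
  (7,8) → (φ(7),φ(8)) = (8,9) ∈ E(G2) ✓
  (7,9) → (φ(7),φ(9)) = (9,11) ∈ E(G2) ✓
  (7,11) → (φ(7),φ(11)) = (9,10) ∈ E(G2) ✓
  (8,10) → (φ(8),φ(10)) = (1,8) ∈ E(G2) ✓
  (9,11) → (φ(9),φ(11)) = (10,11) ∈ E(G2) ✓
All 30 edges of G1 map to edges of G2, and |E(G1)| = |E(G2)| = 30, so φ is a bijection on edges as well as vertices. Hence G1 ≅ G2.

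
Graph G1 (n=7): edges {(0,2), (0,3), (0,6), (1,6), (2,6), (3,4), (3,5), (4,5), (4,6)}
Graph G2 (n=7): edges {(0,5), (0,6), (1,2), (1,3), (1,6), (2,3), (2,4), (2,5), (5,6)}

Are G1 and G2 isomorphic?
Yes, isomorphic

The graphs are isomorphic.
One valid mapping φ: V(G1) → V(G2): 0→1, 1→4, 2→3, 3→6, 4→5, 5→0, 6→2

Verify φ preserves adjacency — for each edge of G1, its image is an edge of G2:
  (0,2) → (φ(0),φ(2)) = (1,3) ∈ E(G2) ✓
  (0,3) → (φ(0),φ(3)) = (1,6) ∈ E(G2) ✓
  (0,6) → (φ(0),φ(6)) = (1,2) ∈ E(G2) ✓
  (1,6) → (φ(1),φ(6)) = (2,4) ∈ E(G2) ✓
  (2,6) → (φ(2),φ(6)) = (2,3) ∈ E(G2) ✓
  (3,4) → (φ(3),φ(4)) = (5,6) ∈ E(G2) ✓
  (3,5) → (φ(3),φ(5)) = (0,6) ∈ E(G2) ✓
  (4,5) → (φ(4),φ(5)) = (0,5) ∈ E(G2) ✓
  (4,6) → (φ(4),φ(6)) = (2,5) ∈ E(G2) ✓
All 9 edges of G1 map to edges of G2, and |E(G1)| = |E(G2)| = 9, so φ is a bijection on edges as well as vertices. Hence G1 ≅ G2.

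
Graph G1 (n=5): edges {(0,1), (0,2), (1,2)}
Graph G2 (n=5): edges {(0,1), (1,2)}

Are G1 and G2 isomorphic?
No, not isomorphic

The graphs are NOT isomorphic.

Counting edges: G1 has 3 edge(s); G2 has 2 edge(s).
Edge count is an isomorphism invariant (a bijection on vertices induces a bijection on edges), so differing edge counts rule out isomorphism.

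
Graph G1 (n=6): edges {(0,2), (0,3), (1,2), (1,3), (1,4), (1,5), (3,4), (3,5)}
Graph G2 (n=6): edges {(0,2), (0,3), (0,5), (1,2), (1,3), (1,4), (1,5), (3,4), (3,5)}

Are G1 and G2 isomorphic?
No, not isomorphic

The graphs are NOT isomorphic.

Counting edges: G1 has 8 edge(s); G2 has 9 edge(s).
Edge count is an isomorphism invariant (a bijection on vertices induces a bijection on edges), so differing edge counts rule out isomorphism.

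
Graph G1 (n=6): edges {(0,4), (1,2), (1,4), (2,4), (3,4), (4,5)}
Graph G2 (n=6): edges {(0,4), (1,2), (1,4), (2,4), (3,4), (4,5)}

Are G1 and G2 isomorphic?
Yes, isomorphic

The graphs are isomorphic.
One valid mapping φ: V(G1) → V(G2): 0→3, 1→1, 2→2, 3→5, 4→4, 5→0

Verify φ preserves adjacency — for each edge of G1, its image is an edge of G2:
  (0,4) → (φ(0),φ(4)) = (3,4) ∈ E(G2) ✓
  (1,2) → (φ(1),φ(2)) = (1,2) ∈ E(G2) ✓
  (1,4) → (φ(1),φ(4)) = (1,4) ∈ E(G2) ✓
  (2,4) → (φ(2),φ(4)) = (2,4) ∈ E(G2) ✓
  (3,4) → (φ(3),φ(4)) = (4,5) ∈ E(G2) ✓
  (4,5) → (φ(4),φ(5)) = (0,4) ∈ E(G2) ✓
All 6 edges of G1 map to edges of G2, and |E(G1)| = |E(G2)| = 6, so φ is a bijection on edges as well as vertices. Hence G1 ≅ G2.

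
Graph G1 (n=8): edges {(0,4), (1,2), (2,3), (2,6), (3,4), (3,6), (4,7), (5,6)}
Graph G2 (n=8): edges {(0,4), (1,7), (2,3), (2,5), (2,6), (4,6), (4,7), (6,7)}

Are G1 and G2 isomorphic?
Yes, isomorphic

The graphs are isomorphic.
One valid mapping φ: V(G1) → V(G2): 0→5, 1→0, 2→4, 3→6, 4→2, 5→1, 6→7, 7→3

Verify φ preserves adjacency — for each edge of G1, its image is an edge of G2:
  (0,4) → (φ(0),φ(4)) = (2,5) ∈ E(G2) ✓
  (1,2) → (φ(1),φ(2)) = (0,4) ∈ E(G2) ✓
  (2,3) → (φ(2),φ(3)) = (4,6) ∈ E(G2) ✓
  (2,6) → (φ(2),φ(6)) = (4,7) ∈ E(G2) ✓
  (3,4) → (φ(3),φ(4)) = (2,6) ∈ E(G2) ✓
  (3,6) → (φ(3),φ(6)) = (6,7) ∈ E(G2) ✓
  (4,7) → (φ(4),φ(7)) = (2,3) ∈ E(G2) ✓
  (5,6) → (φ(5),φ(6)) = (1,7) ∈ E(G2) ✓
All 8 edges of G1 map to edges of G2, and |E(G1)| = |E(G2)| = 8, so φ is a bijection on edges as well as vertices. Hence G1 ≅ G2.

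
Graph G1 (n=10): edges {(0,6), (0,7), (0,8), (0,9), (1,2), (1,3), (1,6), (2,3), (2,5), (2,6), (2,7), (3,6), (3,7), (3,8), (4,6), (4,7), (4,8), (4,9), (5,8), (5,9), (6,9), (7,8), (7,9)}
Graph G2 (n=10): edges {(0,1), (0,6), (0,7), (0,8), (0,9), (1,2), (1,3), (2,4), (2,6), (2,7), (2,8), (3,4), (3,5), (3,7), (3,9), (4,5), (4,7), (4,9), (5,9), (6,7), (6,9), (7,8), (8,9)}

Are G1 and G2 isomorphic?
Yes, isomorphic

The graphs are isomorphic.
One valid mapping φ: V(G1) → V(G2): 0→6, 1→5, 2→3, 3→4, 4→8, 5→1, 6→9, 7→7, 8→2, 9→0

Verify φ preserves adjacency — for each edge of G1, its image is an edge of G2:
  (0,6) → (φ(0),φ(6)) = (6,9) ∈ E(G2) ✓
  (0,7) → (φ(0),φ(7)) = (6,7) ∈ E(G2) ✓
  (0,8) → (φ(0),φ(8)) = (2,6) ∈ E(G2) ✓
  (0,9) → (φ(0),φ(9)) = (0,6) ∈ E(G2) ✓
  (1,2) → (φ(1),φ(2)) = (3,5) ∈ E(G2) ✓
  (1,3) → (φ(1),φ(3)) = (4,5) ∈ E(G2) ✓
  (1,6) → (φ(1),φ(6)) = (5,9) ∈ E(G2) ✓
  (2,3) → (φ(2),φ(3)) = (3,4) ∈ E(G2) ✓
  (2,5) → (φ(2),φ(5)) = (1,3) ∈ E(G2) ✓
  (2,6) → (φ(2),φ(6)) = (3,9) ∈ E(G2) ✓
  (2,7) → (φ(2),φ(7)) = (3,7) ∈ E(G2) ✓
  (3,6) → (φ(3),φ(6)) = (4,9) ∈ E(G2) ✓
  (3,7) → (φ(3),φ(7)) = (4,7) ∈ E(G2) ✓
  (3,8) → (φ(3),φ(8)) = (2,4) ∈ E(G2) ✓
  (4,6) → (φ(4),φ(6)) = (8,9) ∈ E(G2) ✓
  (4,7) → (φ(4),φ(7)) = (7,8) ∈ E(G2) ✓
  (4,8) → (φ(4),φ(8)) = (2,8) ∈ E(G2) ✓
  (4,9) → (φ(4),φ(9)) = (0,8) ∈ E(G2) ✓
  (5,8) → (φ(5),φ(8)) = (1,2) ∈ E(G2) ✓
  (5,9) → (φ(5),φ(9)) = (0,1) ∈ E(G2) ✓
  (6,9) → (φ(6),φ(9)) = (0,9) ∈ E(G2) ✓
  (7,8) → (φ(7),φ(8)) = (2,7) ∈ E(G2) ✓
  (7,9) → (φ(7),φ(9)) = (0,7) ∈ E(G2) ✓
All 23 edges of G1 map to edges of G2, and |E(G1)| = |E(G2)| = 23, so φ is a bijection on edges as well as vertices. Hence G1 ≅ G2.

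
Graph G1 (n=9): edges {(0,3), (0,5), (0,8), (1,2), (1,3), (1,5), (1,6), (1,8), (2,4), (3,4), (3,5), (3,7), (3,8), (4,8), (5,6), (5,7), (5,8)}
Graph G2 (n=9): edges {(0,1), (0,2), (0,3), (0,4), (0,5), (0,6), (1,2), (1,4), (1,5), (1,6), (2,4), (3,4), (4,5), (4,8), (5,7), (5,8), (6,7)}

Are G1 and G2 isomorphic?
Yes, isomorphic

The graphs are isomorphic.
One valid mapping φ: V(G1) → V(G2): 0→2, 1→5, 2→7, 3→0, 4→6, 5→4, 6→8, 7→3, 8→1

Verify φ preserves adjacency — for each edge of G1, its image is an edge of G2:
  (0,3) → (φ(0),φ(3)) = (0,2) ∈ E(G2) ✓
  (0,5) → (φ(0),φ(5)) = (2,4) ∈ E(G2) ✓
  (0,8) → (φ(0),φ(8)) = (1,2) ∈ E(G2) ✓
  (1,2) → (φ(1),φ(2)) = (5,7) ∈ E(G2) ✓
  (1,3) → (φ(1),φ(3)) = (0,5) ∈ E(G2) ✓
  (1,5) → (φ(1),φ(5)) = (4,5) ∈ E(G2) ✓
  (1,6) → (φ(1),φ(6)) = (5,8) ∈ E(G2) ✓
  (1,8) → (φ(1),φ(8)) = (1,5) ∈ E(G2) ✓
  (2,4) → (φ(2),φ(4)) = (6,7) ∈ E(G2) ✓
  (3,4) → (φ(3),φ(4)) = (0,6) ∈ E(G2) ✓
  (3,5) → (φ(3),φ(5)) = (0,4) ∈ E(G2) ✓
  (3,7) → (φ(3),φ(7)) = (0,3) ∈ E(G2) ✓
  (3,8) → (φ(3),φ(8)) = (0,1) ∈ E(G2) ✓
  (4,8) → (φ(4),φ(8)) = (1,6) ∈ E(G2) ✓
  (5,6) → (φ(5),φ(6)) = (4,8) ∈ E(G2) ✓
  (5,7) → (φ(5),φ(7)) = (3,4) ∈ E(G2) ✓
  (5,8) → (φ(5),φ(8)) = (1,4) ∈ E(G2) ✓
All 17 edges of G1 map to edges of G2, and |E(G1)| = |E(G2)| = 17, so φ is a bijection on edges as well as vertices. Hence G1 ≅ G2.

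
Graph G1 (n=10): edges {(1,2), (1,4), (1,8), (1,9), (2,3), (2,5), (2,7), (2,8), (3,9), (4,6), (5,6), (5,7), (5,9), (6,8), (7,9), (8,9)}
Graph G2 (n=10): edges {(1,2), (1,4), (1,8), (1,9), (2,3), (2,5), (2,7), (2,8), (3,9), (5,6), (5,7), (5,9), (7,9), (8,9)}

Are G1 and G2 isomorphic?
No, not isomorphic

The graphs are NOT isomorphic.

Counting edges: G1 has 16 edge(s); G2 has 14 edge(s).
Edge count is an isomorphism invariant (a bijection on vertices induces a bijection on edges), so differing edge counts rule out isomorphism.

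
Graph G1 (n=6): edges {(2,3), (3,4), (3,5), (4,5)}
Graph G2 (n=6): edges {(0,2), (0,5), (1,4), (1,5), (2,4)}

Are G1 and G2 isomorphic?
No, not isomorphic

The graphs are NOT isomorphic.

Counting triangles (3-cliques): G1 has 1, G2 has 0.
Triangle count is an isomorphism invariant, so differing triangle counts rule out isomorphism.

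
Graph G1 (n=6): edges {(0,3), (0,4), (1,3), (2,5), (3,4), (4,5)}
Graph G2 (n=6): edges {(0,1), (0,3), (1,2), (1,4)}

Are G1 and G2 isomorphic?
No, not isomorphic

The graphs are NOT isomorphic.

Counting triangles (3-cliques): G1 has 1, G2 has 0.
Triangle count is an isomorphism invariant, so differing triangle counts rule out isomorphism.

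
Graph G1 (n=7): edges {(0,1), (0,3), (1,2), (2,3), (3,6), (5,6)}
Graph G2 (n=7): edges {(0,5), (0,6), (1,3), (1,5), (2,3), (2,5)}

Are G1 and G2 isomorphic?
Yes, isomorphic

The graphs are isomorphic.
One valid mapping φ: V(G1) → V(G2): 0→2, 1→3, 2→1, 3→5, 4→4, 5→6, 6→0

Verify φ preserves adjacency — for each edge of G1, its image is an edge of G2:
  (0,1) → (φ(0),φ(1)) = (2,3) ∈ E(G2) ✓
  (0,3) → (φ(0),φ(3)) = (2,5) ∈ E(G2) ✓
  (1,2) → (φ(1),φ(2)) = (1,3) ∈ E(G2) ✓
  (2,3) → (φ(2),φ(3)) = (1,5) ∈ E(G2) ✓
  (3,6) → (φ(3),φ(6)) = (0,5) ∈ E(G2) ✓
  (5,6) → (φ(5),φ(6)) = (0,6) ∈ E(G2) ✓
All 6 edges of G1 map to edges of G2, and |E(G1)| = |E(G2)| = 6, so φ is a bijection on edges as well as vertices. Hence G1 ≅ G2.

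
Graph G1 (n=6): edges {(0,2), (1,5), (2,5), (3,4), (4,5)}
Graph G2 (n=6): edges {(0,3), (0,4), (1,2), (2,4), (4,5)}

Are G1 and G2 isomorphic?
Yes, isomorphic

The graphs are isomorphic.
One valid mapping φ: V(G1) → V(G2): 0→3, 1→5, 2→0, 3→1, 4→2, 5→4

Verify φ preserves adjacency — for each edge of G1, its image is an edge of G2:
  (0,2) → (φ(0),φ(2)) = (0,3) ∈ E(G2) ✓
  (1,5) → (φ(1),φ(5)) = (4,5) ∈ E(G2) ✓
  (2,5) → (φ(2),φ(5)) = (0,4) ∈ E(G2) ✓
  (3,4) → (φ(3),φ(4)) = (1,2) ∈ E(G2) ✓
  (4,5) → (φ(4),φ(5)) = (2,4) ∈ E(G2) ✓
All 5 edges of G1 map to edges of G2, and |E(G1)| = |E(G2)| = 5, so φ is a bijection on edges as well as vertices. Hence G1 ≅ G2.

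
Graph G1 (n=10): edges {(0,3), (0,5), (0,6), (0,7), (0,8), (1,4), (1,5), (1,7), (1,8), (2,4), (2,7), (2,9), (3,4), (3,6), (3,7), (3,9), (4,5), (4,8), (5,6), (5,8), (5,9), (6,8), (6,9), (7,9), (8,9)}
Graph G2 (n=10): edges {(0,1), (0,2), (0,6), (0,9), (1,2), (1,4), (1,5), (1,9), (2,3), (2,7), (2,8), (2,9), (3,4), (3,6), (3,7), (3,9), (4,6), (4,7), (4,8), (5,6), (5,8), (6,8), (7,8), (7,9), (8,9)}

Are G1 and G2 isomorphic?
Yes, isomorphic

The graphs are isomorphic.
One valid mapping φ: V(G1) → V(G2): 0→3, 1→0, 2→5, 3→4, 4→1, 5→9, 6→7, 7→6, 8→2, 9→8

Verify φ preserves adjacency — for each edge of G1, its image is an edge of G2:
  (0,3) → (φ(0),φ(3)) = (3,4) ∈ E(G2) ✓
  (0,5) → (φ(0),φ(5)) = (3,9) ∈ E(G2) ✓
  (0,6) → (φ(0),φ(6)) = (3,7) ∈ E(G2) ✓
  (0,7) → (φ(0),φ(7)) = (3,6) ∈ E(G2) ✓
  (0,8) → (φ(0),φ(8)) = (2,3) ∈ E(G2) ✓
  (1,4) → (φ(1),φ(4)) = (0,1) ∈ E(G2) ✓
  (1,5) → (φ(1),φ(5)) = (0,9) ∈ E(G2) ✓
  (1,7) → (φ(1),φ(7)) = (0,6) ∈ E(G2) ✓
  (1,8) → (φ(1),φ(8)) = (0,2) ∈ E(G2) ✓
  (2,4) → (φ(2),φ(4)) = (1,5) ∈ E(G2) ✓
  (2,7) → (φ(2),φ(7)) = (5,6) ∈ E(G2) ✓
  (2,9) → (φ(2),φ(9)) = (5,8) ∈ E(G2) ✓
  (3,4) → (φ(3),φ(4)) = (1,4) ∈ E(G2) ✓
  (3,6) → (φ(3),φ(6)) = (4,7) ∈ E(G2) ✓
  (3,7) → (φ(3),φ(7)) = (4,6) ∈ E(G2) ✓
  (3,9) → (φ(3),φ(9)) = (4,8) ∈ E(G2) ✓
  (4,5) → (φ(4),φ(5)) = (1,9) ∈ E(G2) ✓
  (4,8) → (φ(4),φ(8)) = (1,2) ∈ E(G2) ✓
  (5,6) → (φ(5),φ(6)) = (7,9) ∈ E(G2) ✓
  (5,8) → (φ(5),φ(8)) = (2,9) ∈ E(G2) ✓
  (5,9) → (φ(5),φ(9)) = (8,9) ∈ E(G2) ✓
  (6,8) → (φ(6),φ(8)) = (2,7) ∈ E(G2) ✓
  (6,9) → (φ(6),φ(9)) = (7,8) ∈ E(G2) ✓
  (7,9) → (φ(7),φ(9)) = (6,8) ∈ E(G2) ✓
  (8,9) → (φ(8),φ(9)) = (2,8) ∈ E(G2) ✓
All 25 edges of G1 map to edges of G2, and |E(G1)| = |E(G2)| = 25, so φ is a bijection on edges as well as vertices. Hence G1 ≅ G2.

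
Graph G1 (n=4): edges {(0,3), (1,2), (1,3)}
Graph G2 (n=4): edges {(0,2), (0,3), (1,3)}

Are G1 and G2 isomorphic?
Yes, isomorphic

The graphs are isomorphic.
One valid mapping φ: V(G1) → V(G2): 0→2, 1→3, 2→1, 3→0

Verify φ preserves adjacency — for each edge of G1, its image is an edge of G2:
  (0,3) → (φ(0),φ(3)) = (0,2) ∈ E(G2) ✓
  (1,2) → (φ(1),φ(2)) = (1,3) ∈ E(G2) ✓
  (1,3) → (φ(1),φ(3)) = (0,3) ∈ E(G2) ✓
All 3 edges of G1 map to edges of G2, and |E(G1)| = |E(G2)| = 3, so φ is a bijection on edges as well as vertices. Hence G1 ≅ G2.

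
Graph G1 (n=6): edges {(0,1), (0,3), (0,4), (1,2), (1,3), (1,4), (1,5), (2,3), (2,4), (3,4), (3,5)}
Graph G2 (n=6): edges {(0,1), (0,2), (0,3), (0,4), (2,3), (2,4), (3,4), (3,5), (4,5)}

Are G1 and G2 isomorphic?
No, not isomorphic

The graphs are NOT isomorphic.

Counting triangles (3-cliques): G1 has 8, G2 has 5.
Triangle count is an isomorphism invariant, so differing triangle counts rule out isomorphism.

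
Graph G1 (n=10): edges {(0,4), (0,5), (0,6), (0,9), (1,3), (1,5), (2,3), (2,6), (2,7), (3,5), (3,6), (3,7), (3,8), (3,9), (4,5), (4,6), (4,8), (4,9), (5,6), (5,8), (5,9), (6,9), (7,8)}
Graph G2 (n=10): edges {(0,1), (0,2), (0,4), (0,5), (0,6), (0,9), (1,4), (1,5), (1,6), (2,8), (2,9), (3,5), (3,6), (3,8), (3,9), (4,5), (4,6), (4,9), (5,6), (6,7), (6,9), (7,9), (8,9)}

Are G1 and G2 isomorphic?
Yes, isomorphic

The graphs are isomorphic.
One valid mapping φ: V(G1) → V(G2): 0→1, 1→7, 2→2, 3→9, 4→5, 5→6, 6→0, 7→8, 8→3, 9→4

Verify φ preserves adjacency — for each edge of G1, its image is an edge of G2:
  (0,4) → (φ(0),φ(4)) = (1,5) ∈ E(G2) ✓
  (0,5) → (φ(0),φ(5)) = (1,6) ∈ E(G2) ✓
  (0,6) → (φ(0),φ(6)) = (0,1) ∈ E(G2) ✓
  (0,9) → (φ(0),φ(9)) = (1,4) ∈ E(G2) ✓
  (1,3) → (φ(1),φ(3)) = (7,9) ∈ E(G2) ✓
  (1,5) → (φ(1),φ(5)) = (6,7) ∈ E(G2) ✓
  (2,3) → (φ(2),φ(3)) = (2,9) ∈ E(G2) ✓
  (2,6) → (φ(2),φ(6)) = (0,2) ∈ E(G2) ✓
  (2,7) → (φ(2),φ(7)) = (2,8) ∈ E(G2) ✓
  (3,5) → (φ(3),φ(5)) = (6,9) ∈ E(G2) ✓
  (3,6) → (φ(3),φ(6)) = (0,9) ∈ E(G2) ✓
  (3,7) → (φ(3),φ(7)) = (8,9) ∈ E(G2) ✓
  (3,8) → (φ(3),φ(8)) = (3,9) ∈ E(G2) ✓
  (3,9) → (φ(3),φ(9)) = (4,9) ∈ E(G2) ✓
  (4,5) → (φ(4),φ(5)) = (5,6) ∈ E(G2) ✓
  (4,6) → (φ(4),φ(6)) = (0,5) ∈ E(G2) ✓
  (4,8) → (φ(4),φ(8)) = (3,5) ∈ E(G2) ✓
  (4,9) → (φ(4),φ(9)) = (4,5) ∈ E(G2) ✓
  (5,6) → (φ(5),φ(6)) = (0,6) ∈ E(G2) ✓
  (5,8) → (φ(5),φ(8)) = (3,6) ∈ E(G2) ✓
  (5,9) → (φ(5),φ(9)) = (4,6) ∈ E(G2) ✓
  (6,9) → (φ(6),φ(9)) = (0,4) ∈ E(G2) ✓
  (7,8) → (φ(7),φ(8)) = (3,8) ∈ E(G2) ✓
All 23 edges of G1 map to edges of G2, and |E(G1)| = |E(G2)| = 23, so φ is a bijection on edges as well as vertices. Hence G1 ≅ G2.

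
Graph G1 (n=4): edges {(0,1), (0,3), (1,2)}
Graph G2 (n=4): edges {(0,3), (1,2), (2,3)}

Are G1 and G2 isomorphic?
Yes, isomorphic

The graphs are isomorphic.
One valid mapping φ: V(G1) → V(G2): 0→2, 1→3, 2→0, 3→1

Verify φ preserves adjacency — for each edge of G1, its image is an edge of G2:
  (0,1) → (φ(0),φ(1)) = (2,3) ∈ E(G2) ✓
  (0,3) → (φ(0),φ(3)) = (1,2) ∈ E(G2) ✓
  (1,2) → (φ(1),φ(2)) = (0,3) ∈ E(G2) ✓
All 3 edges of G1 map to edges of G2, and |E(G1)| = |E(G2)| = 3, so φ is a bijection on edges as well as vertices. Hence G1 ≅ G2.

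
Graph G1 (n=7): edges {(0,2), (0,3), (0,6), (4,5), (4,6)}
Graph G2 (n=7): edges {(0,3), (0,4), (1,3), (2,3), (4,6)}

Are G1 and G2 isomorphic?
Yes, isomorphic

The graphs are isomorphic.
One valid mapping φ: V(G1) → V(G2): 0→3, 1→5, 2→2, 3→1, 4→4, 5→6, 6→0

Verify φ preserves adjacency — for each edge of G1, its image is an edge of G2:
  (0,2) → (φ(0),φ(2)) = (2,3) ∈ E(G2) ✓
  (0,3) → (φ(0),φ(3)) = (1,3) ∈ E(G2) ✓
  (0,6) → (φ(0),φ(6)) = (0,3) ∈ E(G2) ✓
  (4,5) → (φ(4),φ(5)) = (4,6) ∈ E(G2) ✓
  (4,6) → (φ(4),φ(6)) = (0,4) ∈ E(G2) ✓
All 5 edges of G1 map to edges of G2, and |E(G1)| = |E(G2)| = 5, so φ is a bijection on edges as well as vertices. Hence G1 ≅ G2.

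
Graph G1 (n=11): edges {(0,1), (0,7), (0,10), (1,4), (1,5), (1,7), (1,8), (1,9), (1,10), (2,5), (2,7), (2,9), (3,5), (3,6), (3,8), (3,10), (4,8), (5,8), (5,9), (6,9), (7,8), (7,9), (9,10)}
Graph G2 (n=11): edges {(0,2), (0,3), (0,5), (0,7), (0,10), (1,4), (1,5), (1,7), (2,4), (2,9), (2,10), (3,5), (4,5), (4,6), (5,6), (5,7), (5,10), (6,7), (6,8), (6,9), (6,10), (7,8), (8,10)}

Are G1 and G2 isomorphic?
Yes, isomorphic

The graphs are isomorphic.
One valid mapping φ: V(G1) → V(G2): 0→1, 1→5, 2→8, 3→2, 4→3, 5→10, 6→9, 7→7, 8→0, 9→6, 10→4

Verify φ preserves adjacency — for each edge of G1, its image is an edge of G2:
  (0,1) → (φ(0),φ(1)) = (1,5) ∈ E(G2) ✓
  (0,7) → (φ(0),φ(7)) = (1,7) ∈ E(G2) ✓
  (0,10) → (φ(0),φ(10)) = (1,4) ∈ E(G2) ✓
  (1,4) → (φ(1),φ(4)) = (3,5) ∈ E(G2) ✓
  (1,5) → (φ(1),φ(5)) = (5,10) ∈ E(G2) ✓
  (1,7) → (φ(1),φ(7)) = (5,7) ∈ E(G2) ✓
  (1,8) → (φ(1),φ(8)) = (0,5) ∈ E(G2) ✓
  (1,9) → (φ(1),φ(9)) = (5,6) ∈ E(G2) ✓
  (1,10) → (φ(1),φ(10)) = (4,5) ∈ E(G2) ✓
  (2,5) → (φ(2),φ(5)) = (8,10) ∈ E(G2) ✓
  (2,7) → (φ(2),φ(7)) = (7,8) ∈ E(G2) ✓
  (2,9) → (φ(2),φ(9)) = (6,8) ∈ E(G2) ✓
  (3,5) → (φ(3),φ(5)) = (2,10) ∈ E(G2) ✓
  (3,6) → (φ(3),φ(6)) = (2,9) ∈ E(G2) ✓
  (3,8) → (φ(3),φ(8)) = (0,2) ∈ E(G2) ✓
  (3,10) → (φ(3),φ(10)) = (2,4) ∈ E(G2) ✓
  (4,8) → (φ(4),φ(8)) = (0,3) ∈ E(G2) ✓
  (5,8) → (φ(5),φ(8)) = (0,10) ∈ E(G2) ✓
  (5,9) → (φ(5),φ(9)) = (6,10) ∈ E(G2) ✓
  (6,9) → (φ(6),φ(9)) = (6,9) ∈ E(G2) ✓
  (7,8) → (φ(7),φ(8)) = (0,7) ∈ E(G2) ✓
  (7,9) → (φ(7),φ(9)) = (6,7) ∈ E(G2) ✓
  (9,10) → (φ(9),φ(10)) = (4,6) ∈ E(G2) ✓
All 23 edges of G1 map to edges of G2, and |E(G1)| = |E(G2)| = 23, so φ is a bijection on edges as well as vertices. Hence G1 ≅ G2.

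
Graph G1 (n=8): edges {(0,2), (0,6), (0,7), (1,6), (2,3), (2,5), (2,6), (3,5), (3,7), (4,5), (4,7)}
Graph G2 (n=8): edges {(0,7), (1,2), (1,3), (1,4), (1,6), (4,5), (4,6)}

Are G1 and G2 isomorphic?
No, not isomorphic

The graphs are NOT isomorphic.

Counting triangles (3-cliques): G1 has 2, G2 has 1.
Triangle count is an isomorphism invariant, so differing triangle counts rule out isomorphism.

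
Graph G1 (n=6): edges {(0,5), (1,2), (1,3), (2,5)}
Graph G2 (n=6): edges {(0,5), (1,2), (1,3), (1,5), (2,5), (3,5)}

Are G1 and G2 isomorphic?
No, not isomorphic

The graphs are NOT isomorphic.

Counting edges: G1 has 4 edge(s); G2 has 6 edge(s).
Edge count is an isomorphism invariant (a bijection on vertices induces a bijection on edges), so differing edge counts rule out isomorphism.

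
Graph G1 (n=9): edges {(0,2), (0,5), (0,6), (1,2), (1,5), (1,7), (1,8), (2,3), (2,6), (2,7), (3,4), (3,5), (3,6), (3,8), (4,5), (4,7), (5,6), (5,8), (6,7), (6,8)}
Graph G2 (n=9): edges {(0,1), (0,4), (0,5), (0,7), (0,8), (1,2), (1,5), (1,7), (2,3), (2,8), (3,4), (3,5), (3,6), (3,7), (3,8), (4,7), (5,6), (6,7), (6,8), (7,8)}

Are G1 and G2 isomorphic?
Yes, isomorphic

The graphs are isomorphic.
One valid mapping φ: V(G1) → V(G2): 0→4, 1→5, 2→0, 3→8, 4→2, 5→3, 6→7, 7→1, 8→6

Verify φ preserves adjacency — for each edge of G1, its image is an edge of G2:
  (0,2) → (φ(0),φ(2)) = (0,4) ∈ E(G2) ✓
  (0,5) → (φ(0),φ(5)) = (3,4) ∈ E(G2) ✓
  (0,6) → (φ(0),φ(6)) = (4,7) ∈ E(G2) ✓
  (1,2) → (φ(1),φ(2)) = (0,5) ∈ E(G2) ✓
  (1,5) → (φ(1),φ(5)) = (3,5) ∈ E(G2) ✓
  (1,7) → (φ(1),φ(7)) = (1,5) ∈ E(G2) ✓
  (1,8) → (φ(1),φ(8)) = (5,6) ∈ E(G2) ✓
  (2,3) → (φ(2),φ(3)) = (0,8) ∈ E(G2) ✓
  (2,6) → (φ(2),φ(6)) = (0,7) ∈ E(G2) ✓
  (2,7) → (φ(2),φ(7)) = (0,1) ∈ E(G2) ✓
  (3,4) → (φ(3),φ(4)) = (2,8) ∈ E(G2) ✓
  (3,5) → (φ(3),φ(5)) = (3,8) ∈ E(G2) ✓
  (3,6) → (φ(3),φ(6)) = (7,8) ∈ E(G2) ✓
  (3,8) → (φ(3),φ(8)) = (6,8) ∈ E(G2) ✓
  (4,5) → (φ(4),φ(5)) = (2,3) ∈ E(G2) ✓
  (4,7) → (φ(4),φ(7)) = (1,2) ∈ E(G2) ✓
  (5,6) → (φ(5),φ(6)) = (3,7) ∈ E(G2) ✓
  (5,8) → (φ(5),φ(8)) = (3,6) ∈ E(G2) ✓
  (6,7) → (φ(6),φ(7)) = (1,7) ∈ E(G2) ✓
  (6,8) → (φ(6),φ(8)) = (6,7) ∈ E(G2) ✓
All 20 edges of G1 map to edges of G2, and |E(G1)| = |E(G2)| = 20, so φ is a bijection on edges as well as vertices. Hence G1 ≅ G2.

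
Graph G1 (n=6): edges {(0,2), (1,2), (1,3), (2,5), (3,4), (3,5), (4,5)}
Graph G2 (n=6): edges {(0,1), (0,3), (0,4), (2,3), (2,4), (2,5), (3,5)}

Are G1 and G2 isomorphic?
Yes, isomorphic

The graphs are isomorphic.
One valid mapping φ: V(G1) → V(G2): 0→1, 1→4, 2→0, 3→2, 4→5, 5→3

Verify φ preserves adjacency — for each edge of G1, its image is an edge of G2:
  (0,2) → (φ(0),φ(2)) = (0,1) ∈ E(G2) ✓
  (1,2) → (φ(1),φ(2)) = (0,4) ∈ E(G2) ✓
  (1,3) → (φ(1),φ(3)) = (2,4) ∈ E(G2) ✓
  (2,5) → (φ(2),φ(5)) = (0,3) ∈ E(G2) ✓
  (3,4) → (φ(3),φ(4)) = (2,5) ∈ E(G2) ✓
  (3,5) → (φ(3),φ(5)) = (2,3) ∈ E(G2) ✓
  (4,5) → (φ(4),φ(5)) = (3,5) ∈ E(G2) ✓
All 7 edges of G1 map to edges of G2, and |E(G1)| = |E(G2)| = 7, so φ is a bijection on edges as well as vertices. Hence G1 ≅ G2.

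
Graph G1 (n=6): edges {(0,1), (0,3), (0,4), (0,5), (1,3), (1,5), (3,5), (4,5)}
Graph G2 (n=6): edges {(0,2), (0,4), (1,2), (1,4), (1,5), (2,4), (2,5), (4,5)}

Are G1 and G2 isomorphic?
Yes, isomorphic

The graphs are isomorphic.
One valid mapping φ: V(G1) → V(G2): 0→2, 1→5, 2→3, 3→1, 4→0, 5→4

Verify φ preserves adjacency — for each edge of G1, its image is an edge of G2:
  (0,1) → (φ(0),φ(1)) = (2,5) ∈ E(G2) ✓
  (0,3) → (φ(0),φ(3)) = (1,2) ∈ E(G2) ✓
  (0,4) → (φ(0),φ(4)) = (0,2) ∈ E(G2) ✓
  (0,5) → (φ(0),φ(5)) = (2,4) ∈ E(G2) ✓
  (1,3) → (φ(1),φ(3)) = (1,5) ∈ E(G2) ✓
  (1,5) → (φ(1),φ(5)) = (4,5) ∈ E(G2) ✓
  (3,5) → (φ(3),φ(5)) = (1,4) ∈ E(G2) ✓
  (4,5) → (φ(4),φ(5)) = (0,4) ∈ E(G2) ✓
All 8 edges of G1 map to edges of G2, and |E(G1)| = |E(G2)| = 8, so φ is a bijection on edges as well as vertices. Hence G1 ≅ G2.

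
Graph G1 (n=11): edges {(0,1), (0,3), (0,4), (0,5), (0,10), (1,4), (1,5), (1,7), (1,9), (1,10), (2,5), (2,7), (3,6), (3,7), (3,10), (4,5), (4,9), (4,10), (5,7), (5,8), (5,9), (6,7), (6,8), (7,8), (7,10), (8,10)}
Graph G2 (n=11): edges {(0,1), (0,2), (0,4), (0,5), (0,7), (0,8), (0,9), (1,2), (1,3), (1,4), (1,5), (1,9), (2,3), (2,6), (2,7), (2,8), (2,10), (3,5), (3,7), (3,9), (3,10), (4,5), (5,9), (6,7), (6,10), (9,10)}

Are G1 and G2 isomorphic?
Yes, isomorphic

The graphs are isomorphic.
One valid mapping φ: V(G1) → V(G2): 0→9, 1→1, 2→8, 3→10, 4→5, 5→0, 6→6, 7→2, 8→7, 9→4, 10→3

Verify φ preserves adjacency — for each edge of G1, its image is an edge of G2:
  (0,1) → (φ(0),φ(1)) = (1,9) ∈ E(G2) ✓
  (0,3) → (φ(0),φ(3)) = (9,10) ∈ E(G2) ✓
  (0,4) → (φ(0),φ(4)) = (5,9) ∈ E(G2) ✓
  (0,5) → (φ(0),φ(5)) = (0,9) ∈ E(G2) ✓
  (0,10) → (φ(0),φ(10)) = (3,9) ∈ E(G2) ✓
  (1,4) → (φ(1),φ(4)) = (1,5) ∈ E(G2) ✓
  (1,5) → (φ(1),φ(5)) = (0,1) ∈ E(G2) ✓
  (1,7) → (φ(1),φ(7)) = (1,2) ∈ E(G2) ✓
  (1,9) → (φ(1),φ(9)) = (1,4) ∈ E(G2) ✓
  (1,10) → (φ(1),φ(10)) = (1,3) ∈ E(G2) ✓
  (2,5) → (φ(2),φ(5)) = (0,8) ∈ E(G2) ✓
  (2,7) → (φ(2),φ(7)) = (2,8) ∈ E(G2) ✓
  (3,6) → (φ(3),φ(6)) = (6,10) ∈ E(G2) ✓
  (3,7) → (φ(3),φ(7)) = (2,10) ∈ E(G2) ✓
  (3,10) → (φ(3),φ(10)) = (3,10) ∈ E(G2) ✓
  (4,5) → (φ(4),φ(5)) = (0,5) ∈ E(G2) ✓
  (4,9) → (φ(4),φ(9)) = (4,5) ∈ E(G2) ✓
  (4,10) → (φ(4),φ(10)) = (3,5) ∈ E(G2) ✓
  (5,7) → (φ(5),φ(7)) = (0,2) ∈ E(G2) ✓
  (5,8) → (φ(5),φ(8)) = (0,7) ∈ E(G2) ✓
  (5,9) → (φ(5),φ(9)) = (0,4) ∈ E(G2) ✓
  (6,7) → (φ(6),φ(7)) = (2,6) ∈ E(G2) ✓
  (6,8) → (φ(6),φ(8)) = (6,7) ∈ E(G2) ✓
  (7,8) → (φ(7),φ(8)) = (2,7) ∈ E(G2) ✓
  (7,10) → (φ(7),φ(10)) = (2,3) ∈ E(G2) ✓
  (8,10) → (φ(8),φ(10)) = (3,7) ∈ E(G2) ✓
All 26 edges of G1 map to edges of G2, and |E(G1)| = |E(G2)| = 26, so φ is a bijection on edges as well as vertices. Hence G1 ≅ G2.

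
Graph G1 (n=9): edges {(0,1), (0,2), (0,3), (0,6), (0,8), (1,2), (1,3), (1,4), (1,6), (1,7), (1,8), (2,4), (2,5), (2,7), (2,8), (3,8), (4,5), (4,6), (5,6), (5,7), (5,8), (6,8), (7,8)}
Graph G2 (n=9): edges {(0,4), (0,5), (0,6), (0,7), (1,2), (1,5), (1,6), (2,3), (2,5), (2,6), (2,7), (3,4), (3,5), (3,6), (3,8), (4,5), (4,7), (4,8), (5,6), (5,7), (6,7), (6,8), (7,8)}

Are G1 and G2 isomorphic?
Yes, isomorphic

The graphs are isomorphic.
One valid mapping φ: V(G1) → V(G2): 0→2, 1→6, 2→7, 3→1, 4→8, 5→4, 6→3, 7→0, 8→5

Verify φ preserves adjacency — for each edge of G1, its image is an edge of G2:
  (0,1) → (φ(0),φ(1)) = (2,6) ∈ E(G2) ✓
  (0,2) → (φ(0),φ(2)) = (2,7) ∈ E(G2) ✓
  (0,3) → (φ(0),φ(3)) = (1,2) ∈ E(G2) ✓
  (0,6) → (φ(0),φ(6)) = (2,3) ∈ E(G2) ✓
  (0,8) → (φ(0),φ(8)) = (2,5) ∈ E(G2) ✓
  (1,2) → (φ(1),φ(2)) = (6,7) ∈ E(G2) ✓
  (1,3) → (φ(1),φ(3)) = (1,6) ∈ E(G2) ✓
  (1,4) → (φ(1),φ(4)) = (6,8) ∈ E(G2) ✓
  (1,6) → (φ(1),φ(6)) = (3,6) ∈ E(G2) ✓
  (1,7) → (φ(1),φ(7)) = (0,6) ∈ E(G2) ✓
  (1,8) → (φ(1),φ(8)) = (5,6) ∈ E(G2) ✓
  (2,4) → (φ(2),φ(4)) = (7,8) ∈ E(G2) ✓
  (2,5) → (φ(2),φ(5)) = (4,7) ∈ E(G2) ✓
  (2,7) → (φ(2),φ(7)) = (0,7) ∈ E(G2) ✓
  (2,8) → (φ(2),φ(8)) = (5,7) ∈ E(G2) ✓
  (3,8) → (φ(3),φ(8)) = (1,5) ∈ E(G2) ✓
  (4,5) → (φ(4),φ(5)) = (4,8) ∈ E(G2) ✓
  (4,6) → (φ(4),φ(6)) = (3,8) ∈ E(G2) ✓
  (5,6) → (φ(5),φ(6)) = (3,4) ∈ E(G2) ✓
  (5,7) → (φ(5),φ(7)) = (0,4) ∈ E(G2) ✓
  (5,8) → (φ(5),φ(8)) = (4,5) ∈ E(G2) ✓
  (6,8) → (φ(6),φ(8)) = (3,5) ∈ E(G2) ✓
  (7,8) → (φ(7),φ(8)) = (0,5) ∈ E(G2) ✓
All 23 edges of G1 map to edges of G2, and |E(G1)| = |E(G2)| = 23, so φ is a bijection on edges as well as vertices. Hence G1 ≅ G2.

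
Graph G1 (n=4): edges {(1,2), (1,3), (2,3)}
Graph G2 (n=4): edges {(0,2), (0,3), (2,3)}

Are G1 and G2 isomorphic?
Yes, isomorphic

The graphs are isomorphic.
One valid mapping φ: V(G1) → V(G2): 0→1, 1→2, 2→3, 3→0

Verify φ preserves adjacency — for each edge of G1, its image is an edge of G2:
  (1,2) → (φ(1),φ(2)) = (2,3) ∈ E(G2) ✓
  (1,3) → (φ(1),φ(3)) = (0,2) ∈ E(G2) ✓
  (2,3) → (φ(2),φ(3)) = (0,3) ∈ E(G2) ✓
All 3 edges of G1 map to edges of G2, and |E(G1)| = |E(G2)| = 3, so φ is a bijection on edges as well as vertices. Hence G1 ≅ G2.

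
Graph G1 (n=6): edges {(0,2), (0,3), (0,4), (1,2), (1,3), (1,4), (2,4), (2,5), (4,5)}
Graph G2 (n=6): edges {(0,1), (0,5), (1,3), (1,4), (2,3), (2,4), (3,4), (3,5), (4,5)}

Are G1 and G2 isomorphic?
Yes, isomorphic

The graphs are isomorphic.
One valid mapping φ: V(G1) → V(G2): 0→5, 1→1, 2→3, 3→0, 4→4, 5→2

Verify φ preserves adjacency — for each edge of G1, its image is an edge of G2:
  (0,2) → (φ(0),φ(2)) = (3,5) ∈ E(G2) ✓
  (0,3) → (φ(0),φ(3)) = (0,5) ∈ E(G2) ✓
  (0,4) → (φ(0),φ(4)) = (4,5) ∈ E(G2) ✓
  (1,2) → (φ(1),φ(2)) = (1,3) ∈ E(G2) ✓
  (1,3) → (φ(1),φ(3)) = (0,1) ∈ E(G2) ✓
  (1,4) → (φ(1),φ(4)) = (1,4) ∈ E(G2) ✓
  (2,4) → (φ(2),φ(4)) = (3,4) ∈ E(G2) ✓
  (2,5) → (φ(2),φ(5)) = (2,3) ∈ E(G2) ✓
  (4,5) → (φ(4),φ(5)) = (2,4) ∈ E(G2) ✓
All 9 edges of G1 map to edges of G2, and |E(G1)| = |E(G2)| = 9, so φ is a bijection on edges as well as vertices. Hence G1 ≅ G2.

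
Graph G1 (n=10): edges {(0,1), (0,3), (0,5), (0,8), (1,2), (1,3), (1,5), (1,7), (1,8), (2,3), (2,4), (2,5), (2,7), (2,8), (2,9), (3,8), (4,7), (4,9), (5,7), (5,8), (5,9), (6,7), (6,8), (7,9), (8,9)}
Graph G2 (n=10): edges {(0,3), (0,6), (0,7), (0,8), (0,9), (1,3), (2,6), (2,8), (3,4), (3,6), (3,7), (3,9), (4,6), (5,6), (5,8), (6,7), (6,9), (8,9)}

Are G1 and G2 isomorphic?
No, not isomorphic

The graphs are NOT isomorphic.

Counting triangles (3-cliques): G1 has 23, G2 has 9.
Triangle count is an isomorphism invariant, so differing triangle counts rule out isomorphism.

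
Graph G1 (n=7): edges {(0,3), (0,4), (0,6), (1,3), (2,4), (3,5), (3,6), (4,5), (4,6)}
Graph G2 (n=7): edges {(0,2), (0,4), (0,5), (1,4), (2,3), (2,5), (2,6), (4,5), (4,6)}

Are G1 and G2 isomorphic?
Yes, isomorphic

The graphs are isomorphic.
One valid mapping φ: V(G1) → V(G2): 0→5, 1→1, 2→3, 3→4, 4→2, 5→6, 6→0

Verify φ preserves adjacency — for each edge of G1, its image is an edge of G2:
  (0,3) → (φ(0),φ(3)) = (4,5) ∈ E(G2) ✓
  (0,4) → (φ(0),φ(4)) = (2,5) ∈ E(G2) ✓
  (0,6) → (φ(0),φ(6)) = (0,5) ∈ E(G2) ✓
  (1,3) → (φ(1),φ(3)) = (1,4) ∈ E(G2) ✓
  (2,4) → (φ(2),φ(4)) = (2,3) ∈ E(G2) ✓
  (3,5) → (φ(3),φ(5)) = (4,6) ∈ E(G2) ✓
  (3,6) → (φ(3),φ(6)) = (0,4) ∈ E(G2) ✓
  (4,5) → (φ(4),φ(5)) = (2,6) ∈ E(G2) ✓
  (4,6) → (φ(4),φ(6)) = (0,2) ∈ E(G2) ✓
All 9 edges of G1 map to edges of G2, and |E(G1)| = |E(G2)| = 9, so φ is a bijection on edges as well as vertices. Hence G1 ≅ G2.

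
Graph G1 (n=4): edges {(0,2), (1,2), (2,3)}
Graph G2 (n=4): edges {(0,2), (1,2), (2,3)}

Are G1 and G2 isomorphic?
Yes, isomorphic

The graphs are isomorphic.
One valid mapping φ: V(G1) → V(G2): 0→1, 1→3, 2→2, 3→0

Verify φ preserves adjacency — for each edge of G1, its image is an edge of G2:
  (0,2) → (φ(0),φ(2)) = (1,2) ∈ E(G2) ✓
  (1,2) → (φ(1),φ(2)) = (2,3) ∈ E(G2) ✓
  (2,3) → (φ(2),φ(3)) = (0,2) ∈ E(G2) ✓
All 3 edges of G1 map to edges of G2, and |E(G1)| = |E(G2)| = 3, so φ is a bijection on edges as well as vertices. Hence G1 ≅ G2.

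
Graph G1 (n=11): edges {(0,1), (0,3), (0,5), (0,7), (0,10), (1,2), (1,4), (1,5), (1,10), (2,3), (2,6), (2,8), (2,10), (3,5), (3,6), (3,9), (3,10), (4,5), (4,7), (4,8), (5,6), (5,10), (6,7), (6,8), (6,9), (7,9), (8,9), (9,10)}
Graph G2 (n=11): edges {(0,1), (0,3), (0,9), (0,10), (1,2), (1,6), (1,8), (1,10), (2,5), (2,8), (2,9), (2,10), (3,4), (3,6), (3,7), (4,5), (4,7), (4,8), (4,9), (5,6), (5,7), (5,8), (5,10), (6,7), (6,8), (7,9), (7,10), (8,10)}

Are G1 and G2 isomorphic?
Yes, isomorphic

The graphs are isomorphic.
One valid mapping φ: V(G1) → V(G2): 0→2, 1→1, 2→6, 3→5, 4→0, 5→10, 6→7, 7→9, 8→3, 9→4, 10→8

Verify φ preserves adjacency — for each edge of G1, its image is an edge of G2:
  (0,1) → (φ(0),φ(1)) = (1,2) ∈ E(G2) ✓
  (0,3) → (φ(0),φ(3)) = (2,5) ∈ E(G2) ✓
  (0,5) → (φ(0),φ(5)) = (2,10) ∈ E(G2) ✓
  (0,7) → (φ(0),φ(7)) = (2,9) ∈ E(G2) ✓
  (0,10) → (φ(0),φ(10)) = (2,8) ∈ E(G2) ✓
  (1,2) → (φ(1),φ(2)) = (1,6) ∈ E(G2) ✓
  (1,4) → (φ(1),φ(4)) = (0,1) ∈ E(G2) ✓
  (1,5) → (φ(1),φ(5)) = (1,10) ∈ E(G2) ✓
  (1,10) → (φ(1),φ(10)) = (1,8) ∈ E(G2) ✓
  (2,3) → (φ(2),φ(3)) = (5,6) ∈ E(G2) ✓
  (2,6) → (φ(2),φ(6)) = (6,7) ∈ E(G2) ✓
  (2,8) → (φ(2),φ(8)) = (3,6) ∈ E(G2) ✓
  (2,10) → (φ(2),φ(10)) = (6,8) ∈ E(G2) ✓
  (3,5) → (φ(3),φ(5)) = (5,10) ∈ E(G2) ✓
  (3,6) → (φ(3),φ(6)) = (5,7) ∈ E(G2) ✓
  (3,9) → (φ(3),φ(9)) = (4,5) ∈ E(G2) ✓
  (3,10) → (φ(3),φ(10)) = (5,8) ∈ E(G2) ✓
  (4,5) → (φ(4),φ(5)) = (0,10) ∈ E(G2) ✓
  (4,7) → (φ(4),φ(7)) = (0,9) ∈ E(G2) ✓
  (4,8) → (φ(4),φ(8)) = (0,3) ∈ E(G2) ✓
  (5,6) → (φ(5),φ(6)) = (7,10) ∈ E(G2) ✓
  (5,10) → (φ(5),φ(10)) = (8,10) ∈ E(G2) ✓
  (6,7) → (φ(6),φ(7)) = (7,9) ∈ E(G2) ✓
  (6,8) → (φ(6),φ(8)) = (3,7) ∈ E(G2) ✓
  (6,9) → (φ(6),φ(9)) = (4,7) ∈ E(G2) ✓
  (7,9) → (φ(7),φ(9)) = (4,9) ∈ E(G2) ✓
  (8,9) → (φ(8),φ(9)) = (3,4) ∈ E(G2) ✓
  (9,10) → (φ(9),φ(10)) = (4,8) ∈ E(G2) ✓
All 28 edges of G1 map to edges of G2, and |E(G1)| = |E(G2)| = 28, so φ is a bijection on edges as well as vertices. Hence G1 ≅ G2.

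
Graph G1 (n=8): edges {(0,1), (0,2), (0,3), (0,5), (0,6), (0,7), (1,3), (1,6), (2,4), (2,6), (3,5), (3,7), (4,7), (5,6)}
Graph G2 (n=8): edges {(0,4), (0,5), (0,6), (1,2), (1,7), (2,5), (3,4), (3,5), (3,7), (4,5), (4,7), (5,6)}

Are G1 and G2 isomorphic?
No, not isomorphic

The graphs are NOT isomorphic.

Counting triangles (3-cliques): G1 has 6, G2 has 4.
Triangle count is an isomorphism invariant, so differing triangle counts rule out isomorphism.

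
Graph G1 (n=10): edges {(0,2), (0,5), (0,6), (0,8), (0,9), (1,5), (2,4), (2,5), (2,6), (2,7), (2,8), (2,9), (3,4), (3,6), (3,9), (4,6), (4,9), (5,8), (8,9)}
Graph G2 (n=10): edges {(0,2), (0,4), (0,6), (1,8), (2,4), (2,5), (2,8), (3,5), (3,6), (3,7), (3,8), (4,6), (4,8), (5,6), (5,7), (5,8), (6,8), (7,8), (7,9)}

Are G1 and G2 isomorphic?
Yes, isomorphic

The graphs are isomorphic.
One valid mapping φ: V(G1) → V(G2): 0→5, 1→9, 2→8, 3→0, 4→4, 5→7, 6→2, 7→1, 8→3, 9→6

Verify φ preserves adjacency — for each edge of G1, its image is an edge of G2:
  (0,2) → (φ(0),φ(2)) = (5,8) ∈ E(G2) ✓
  (0,5) → (φ(0),φ(5)) = (5,7) ∈ E(G2) ✓
  (0,6) → (φ(0),φ(6)) = (2,5) ∈ E(G2) ✓
  (0,8) → (φ(0),φ(8)) = (3,5) ∈ E(G2) ✓
  (0,9) → (φ(0),φ(9)) = (5,6) ∈ E(G2) ✓
  (1,5) → (φ(1),φ(5)) = (7,9) ∈ E(G2) ✓
  (2,4) → (φ(2),φ(4)) = (4,8) ∈ E(G2) ✓
  (2,5) → (φ(2),φ(5)) = (7,8) ∈ E(G2) ✓
  (2,6) → (φ(2),φ(6)) = (2,8) ∈ E(G2) ✓
  (2,7) → (φ(2),φ(7)) = (1,8) ∈ E(G2) ✓
  (2,8) → (φ(2),φ(8)) = (3,8) ∈ E(G2) ✓
  (2,9) → (φ(2),φ(9)) = (6,8) ∈ E(G2) ✓
  (3,4) → (φ(3),φ(4)) = (0,4) ∈ E(G2) ✓
  (3,6) → (φ(3),φ(6)) = (0,2) ∈ E(G2) ✓
  (3,9) → (φ(3),φ(9)) = (0,6) ∈ E(G2) ✓
  (4,6) → (φ(4),φ(6)) = (2,4) ∈ E(G2) ✓
  (4,9) → (φ(4),φ(9)) = (4,6) ∈ E(G2) ✓
  (5,8) → (φ(5),φ(8)) = (3,7) ∈ E(G2) ✓
  (8,9) → (φ(8),φ(9)) = (3,6) ∈ E(G2) ✓
All 19 edges of G1 map to edges of G2, and |E(G1)| = |E(G2)| = 19, so φ is a bijection on edges as well as vertices. Hence G1 ≅ G2.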